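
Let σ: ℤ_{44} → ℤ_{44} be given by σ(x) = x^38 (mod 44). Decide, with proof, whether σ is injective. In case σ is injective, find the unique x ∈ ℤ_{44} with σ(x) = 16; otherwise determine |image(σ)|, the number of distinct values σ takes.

12

σ(10): Repeated squaring mod 44: 10^1 ≡ 10, 10^2 ≡ 10² = 100 ≡ 12, 10^4 ≡ 12² = 144 ≡ 12, 10^8 ≡ 12² = 144 ≡ 12, 10^16 ≡ 12² = 144 ≡ 12, 10^32 ≡ 12² = 144 ≡ 12. Since 38 = 32 + 4 + 2, 10^38 ≡ 12·12·12: 12·12 = 144 ≡ 12, then 12·12 = 144 ≡ 12. So 10^38 ≡ 12 (mod 44).
σ(12): Repeated squaring mod 44: 12^1 ≡ 12, 12^2 ≡ 12² = 144 ≡ 12, 12^4 ≡ 12² = 144 ≡ 12, 12^8 ≡ 12² = 144 ≡ 12, 12^16 ≡ 12² = 144 ≡ 12, 12^32 ≡ 12² = 144 ≡ 12. Since 38 = 32 + 4 + 2, 12^38 ≡ 12·12·12: 12·12 = 144 ≡ 12, then 12·12 = 144 ≡ 12. So 12^38 ≡ 12 (mod 44).
So σ(10) = σ(12) = 12 while 10 ≠ 12, thus σ is not injective.
Since σ is not injective, we determine |image(σ)|. Computing x^38 mod 44 for each x (by repeated squaring, reducing mod 44 at every step), the values σ(0), σ(1), …, σ(43) are: 0, 1, 36, 5, 20, 37, 4, 9, 16, 25, 12, 33, 12, 25, 16, 9, 4, 37, 20, 5, 36, 1, 0, 1, 36, 5, 20, 37, 4, 9, 16, 25, 12, 33, 12, 25, 16, 9, 4, 37, 20, 5, 36, 1.
The distinct values are {0, 1, 4, 5, 9, 12, 16, 20, 25, 33, 36, 37}; there are 12 of them.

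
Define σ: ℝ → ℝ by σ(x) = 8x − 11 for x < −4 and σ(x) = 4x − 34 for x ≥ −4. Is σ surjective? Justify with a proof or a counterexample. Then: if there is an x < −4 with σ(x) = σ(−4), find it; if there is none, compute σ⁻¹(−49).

Both pieces are strictly increasing (slopes 8 and 4), so each is injective on its own interval.
The left piece maps (−∞, −4) onto (−∞, −43); the right piece maps [−4, ∞) onto [−50, ∞).
The union (−∞, −43) ∪ [−50, ∞) covers ℝ, so σ is surjective.
For the follow-up: the images overlap, so an x < −4 with σ(x) = σ(−4) exists. σ(−4) = −50; solving 8x − 11 = −50 for x < −4 gives x = (−50 + 11)/8 = −39/8.

-39/8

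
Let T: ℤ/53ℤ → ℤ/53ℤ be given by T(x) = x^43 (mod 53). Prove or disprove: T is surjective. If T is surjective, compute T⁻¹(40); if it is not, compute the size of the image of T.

Since 53 is prime, the nonzero elements of ℤ/53ℤ form a cyclic group of order 52.
As gcd(43, 52) = 1, raising to the 43rd power is a bijection on this group: if x_1^43 ≡ x_2^43 then (x_1x_2^{−1})^43 = 1, and the only element of order dividing gcd(43, 52) = 1 is 1, so x_1 = x_2.
With T(0) = 0 this makes T injective on all of ℤ/53ℤ, hence bijective (finite equal-size domain and codomain). In particular T is surjective.
Since T is surjective, we find the preimage of 40. The inverse of x ↦ x^43 on (ℤ/53ℤ)^× is x ↦ x^23, because 43·23 = 989 = 19·52 + 1 ≡ 1 (mod 52) and x^{52} = 1 for x ≠ 0 (Fermat). So T⁻¹(40) = 40^23 mod 53.
Repeated squaring mod 53: 40^1 ≡ 40, 40^2 ≡ 40² = 1600 ≡ 10, 40^4 ≡ 10² = 100 ≡ 47, 40^8 ≡ 47² = 2209 ≡ 36, 40^16 ≡ 36² = 1296 ≡ 24. Since 23 = 16 + 4 + 2 + 1, 40^23 ≡ 24·47·10·40: 24·47 = 1128 ≡ 15, then 15·10 = 150 ≡ 44, then 44·40 = 1760 ≡ 11. So 40^23 ≡ 11 (mod 53).
Hence T⁻¹(40) = 11.

11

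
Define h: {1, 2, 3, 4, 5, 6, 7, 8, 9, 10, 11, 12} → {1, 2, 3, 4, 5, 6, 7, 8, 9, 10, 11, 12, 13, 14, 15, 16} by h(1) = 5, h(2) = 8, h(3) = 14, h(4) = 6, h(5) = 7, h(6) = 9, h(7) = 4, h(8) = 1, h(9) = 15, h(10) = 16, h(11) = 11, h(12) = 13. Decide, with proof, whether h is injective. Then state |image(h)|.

The values h(1), …, h(12) are 5, 8, 14, 6, 7, 9, 4, 1, 15, 16, 11, 13 — all distinct.
So h(u) = h(v) only when u = v, and h is injective.
The image of h is {1, 4, 5, 6, 7, 8, 9, 11, 13, 14, 15, 16}, which has 12 elements.

12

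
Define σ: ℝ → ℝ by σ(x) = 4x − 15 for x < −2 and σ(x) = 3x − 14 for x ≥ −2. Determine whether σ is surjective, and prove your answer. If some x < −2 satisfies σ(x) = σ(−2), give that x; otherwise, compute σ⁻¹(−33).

-9/2

Both pieces are strictly increasing (slopes 4 and 3), so each is injective on its own interval.
The left piece maps (−∞, −2) onto (−∞, −23); the right piece maps [−2, ∞) onto [−20, ∞).
The union (−∞, −23) ∪ [−20, ∞) omits the interval between −23 and −20; in particular −23 has no preimage. So σ is not surjective.
Because the two images are disjoint, no x < −2 has σ(x) = σ(−2), so we compute σ⁻¹(−33): −33 lies in (−∞, −23), so solve 4x − 15 = −33: x = (−33 + 15)/4 = −9/2.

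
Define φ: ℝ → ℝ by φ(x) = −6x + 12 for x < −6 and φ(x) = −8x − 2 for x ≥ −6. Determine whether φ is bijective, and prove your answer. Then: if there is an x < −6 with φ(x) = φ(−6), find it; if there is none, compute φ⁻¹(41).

Both pieces are strictly decreasing (slopes −6 and −8), so each is injective on its own interval.
The left piece maps (−∞, −6) onto (48, ∞); the right piece maps [−6, ∞) onto (−∞, 46].
The images leave a gap (48 has no preimage), so φ is not surjective, hence not bijective.
Because the two images are disjoint, no x < −6 has φ(x) = φ(−6), so we compute φ⁻¹(41): 41 lies in (−∞, 46], so solve −8x − 2 = 41: x = (41 + 2)/(−8) = −43/8.

-43/8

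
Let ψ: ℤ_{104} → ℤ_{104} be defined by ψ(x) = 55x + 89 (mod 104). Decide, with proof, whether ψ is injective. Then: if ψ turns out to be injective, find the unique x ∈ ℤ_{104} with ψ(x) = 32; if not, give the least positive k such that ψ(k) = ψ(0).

Suppose ψ(a) = ψ(b) in ℤ_{104}. Then 55a + 89 ≡ 55b + 89 (mod 104), so 55(a − b) ≡ 0 (mod 104).
Since gcd(55, 104) = 1, 55 is invertible modulo 104, thus a − b ≡ 0 (mod 104), i.e. a = b.
Therefore ψ is injective.
We now compute 55⁻¹ mod 104 explicitly. Euclid's algorithm: 104 = 1·55 + 49, 55 = 1·49 + 6, 49 = 8·6 + 1; back-substituting gives 1 = 87·55 − 46·104, so 55⁻¹ ≡ 87 (mod 104).
Since ψ is injective, we find ψ⁻¹(32): we need 55x ≡ 32 − 89 ≡ 47 (mod 104). Using 55⁻¹ = 87: x ≡ 87·47 = 4089 = 39·104 + 33, so x = 33.
Check: ψ(33) = 55·33 + 89 = 1904 = 18·104 + 32 ≡ 32 (mod 104).

33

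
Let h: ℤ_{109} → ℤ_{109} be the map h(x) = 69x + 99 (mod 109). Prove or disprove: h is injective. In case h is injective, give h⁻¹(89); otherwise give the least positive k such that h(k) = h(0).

By definition, injectivity means: for all u, v in the domain, h(u) = h(v) implies u = v.
Suppose h(u) = h(v) in ℤ_{109}. Then 69u + 99 ≡ 69v + 99 (mod 109), hence 69(u − v) ≡ 0 (mod 109).
Since gcd(69, 109) = 1, 69 is invertible modulo 109, thus u − v ≡ 0 (mod 109), i.e. u = v.
Hence h is injective.
We now compute 69⁻¹ mod 109 explicitly. Euclid's algorithm: 109 = 1·69 + 40, 69 = 1·40 + 29, 40 = 1·29 + 11, 29 = 2·11 + 7, 11 = 1·7 + 4, 7 = 1·4 + 3, 4 = 1·3 + 1; back-substituting gives 1 = 79·69 − 50·109, so 69⁻¹ ≡ 79 (mod 109).
Since h is injective, we compute h⁻¹(89): solve 69x + 99 ≡ 89 (mod 109), i.e. 69x ≡ 99 (mod 109).
Multiplying by 69⁻¹ = 79 gives x ≡ 79·99 = 7821 = 71·109 + 82 ≡ 82 (mod 109).
Check: h(82) = 69·82 + 99 = 5757 = 52·109 + 89 ≡ 89 (mod 109).

82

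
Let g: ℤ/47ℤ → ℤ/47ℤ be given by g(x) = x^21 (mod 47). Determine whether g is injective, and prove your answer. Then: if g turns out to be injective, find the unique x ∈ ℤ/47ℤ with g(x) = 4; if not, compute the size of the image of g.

24

Since 47 is prime, the nonzero elements of ℤ/47ℤ form a cyclic group of order 46.
As gcd(21, 46) = 1, raising to the 21st power is a bijection on this group: if s^21 ≡ t^21 then (st^{−1})^21 = 1, and the only element of order dividing gcd(21, 46) = 1 is 1, so s = t.
With g(0) = 0 this makes g injective on all of ℤ/47ℤ, hence bijective (finite equal-size domain and codomain). In particular g is injective.
Since g is injective, we find the preimage of 4. The inverse of x ↦ x^21 on (ℤ/47ℤ)^× is x ↦ x^11, because 21·11 = 231 = 5·46 + 1 ≡ 1 (mod 46) and x^{46} = 1 for x ≠ 0 (Fermat). So g⁻¹(4) = 4^11 mod 47.
Repeated squaring mod 47: 4^1 ≡ 4, 4^2 ≡ 4² = 16, 4^4 ≡ 16² = 256 ≡ 21, 4^8 ≡ 21² = 441 ≡ 18. Since 11 = 8 + 2 + 1, 4^11 ≡ 18·16·4: 18·16 = 288 ≡ 6, then 6·4 = 24. So 4^11 ≡ 24 (mod 47).
Hence g⁻¹(4) = 24.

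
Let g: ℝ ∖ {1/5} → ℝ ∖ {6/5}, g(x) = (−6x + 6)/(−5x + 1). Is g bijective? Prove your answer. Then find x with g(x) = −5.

11/31

Suppose g(u) = g(v). Cross-multiplying: (−6u + 6)(−5v + 1) = (−6v + 6)(−5u + 1).
Expanding both sides and cancelling the symmetric terms leaves 24·(u − v) = 0. Since 24 ≠ 0, u = v. Hence g is injective.
For any y ≠ 6/5, solving y(−5x + 1) = −6x + 6 for x gives a well-defined x ≠ 1/5. So g is surjective.
Thus g is bijective.
Solving g(x) = −5: cross-multiplying gives −6x + 6 = −5(−5x + 1), which rearranges to −31x = −11, so x = 11/31.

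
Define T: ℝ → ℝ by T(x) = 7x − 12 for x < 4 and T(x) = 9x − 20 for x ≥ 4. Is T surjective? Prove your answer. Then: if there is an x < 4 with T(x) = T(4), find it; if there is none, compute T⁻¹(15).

27/7

Both pieces are strictly increasing (slopes 7 and 9), so each is injective on its own interval.
The left piece maps (−∞, 4) onto (−∞, 16); the right piece maps [4, ∞) onto [16, ∞).
These images together cover ℝ, so T is surjective.
Because the two images are disjoint, no x < 4 has T(x) = T(4), so we compute T⁻¹(15): 15 lies in (−∞, 16), so solve 7x − 12 = 15: x = (15 + 12)/7 = 27/7.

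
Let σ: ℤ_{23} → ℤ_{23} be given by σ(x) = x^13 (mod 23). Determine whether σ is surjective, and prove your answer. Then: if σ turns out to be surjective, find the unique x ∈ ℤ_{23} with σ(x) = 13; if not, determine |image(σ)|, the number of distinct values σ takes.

6

Since 23 is prime, the nonzero elements of ℤ_{23} form a cyclic group of order 22.
As gcd(13, 22) = 1, raising to the 13th power is a bijection on this group: if x_1^13 ≡ x_2^13 then (x_1x_2^{−1})^13 = 1, and the only element of order dividing gcd(13, 22) = 1 is 1, so x_1 = x_2.
With σ(0) = 0 this makes σ injective on all of ℤ_{23}, hence bijective (finite equal-size domain and codomain). In particular σ is surjective.
Since σ is surjective, we find the preimage of 13. The inverse of x ↦ x^13 on (ℤ_{23})^× is x ↦ x^17, because 13·17 = 221 = 10·22 + 1 ≡ 1 (mod 22) and x^{22} = 1 for x ≠ 0 (Fermat). So σ⁻¹(13) = 13^17 mod 23.
Repeated squaring mod 23: 13^1 ≡ 13, 13^2 ≡ 13² = 169 ≡ 8, 13^4 ≡ 8² = 64 ≡ 18, 13^8 ≡ 18² = 324 ≡ 2, 13^16 ≡ 2² = 4. Since 17 = 16 + 1, 13^17 ≡ 4·13: 4·13 = 52 ≡ 6. So 13^17 ≡ 6 (mod 23).
Hence σ⁻¹(13) = 6.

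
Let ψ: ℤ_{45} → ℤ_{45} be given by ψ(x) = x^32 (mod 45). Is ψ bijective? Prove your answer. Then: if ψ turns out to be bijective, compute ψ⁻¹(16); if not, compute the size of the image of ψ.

ψ(3): Repeated squaring mod 45: 3^1 ≡ 3, 3^2 ≡ 3² = 9, 3^4 ≡ 9² = 81 ≡ 36, 3^8 ≡ 36² = 1296 ≡ 36, 3^16 ≡ 36² = 1296 ≡ 36, 3^32 ≡ 36² = 1296 ≡ 36. So 3^32 ≡ 36 (mod 45).
ψ(6): Repeated squaring mod 45: 6^1 ≡ 6, 6^2 ≡ 6² = 36, 6^4 ≡ 36² = 1296 ≡ 36, 6^8 ≡ 36² = 1296 ≡ 36, 6^16 ≡ 36² = 1296 ≡ 36, 6^32 ≡ 36² = 1296 ≡ 36. So 6^32 ≡ 36 (mod 45).
So ψ(3) = ψ(6) = 36 while 3 ≠ 6, hence ψ is not injective, hence not bijective.
Since ψ is not bijective, we determine |image(ψ)|. Computing x^32 mod 45 for each x (by repeated squaring, reducing mod 45 at every step), the values ψ(0), ψ(1), …, ψ(44) are: 0, 1, 31, 36, 16, 25, 36, 31, 1, 36, 10, 31, 36, 16, 16, 0, 31, 1, 36, 1, 40, 36, 16, 16, 36, 40, 1, 36, 1, 31, 0, 16, 16, 36, 31, 10, 36, 1, 31, 36, 25, 16, 36, 31, 1.
The distinct values are {0, 1, 10, 16, 25, 31, 36, 40}; there are 8 of them.

8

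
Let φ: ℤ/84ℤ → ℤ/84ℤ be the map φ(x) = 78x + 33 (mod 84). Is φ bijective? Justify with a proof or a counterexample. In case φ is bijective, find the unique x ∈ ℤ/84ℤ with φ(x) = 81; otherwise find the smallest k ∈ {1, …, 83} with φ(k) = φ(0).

14

Recall: φ is injective if φ(a) = φ(b) implies a = b.
We have gcd(78, 84) = 6 > 1. Taking a = 0 and b = 14: φ(0) = 33 and φ(14) = 78·14 + 33 = 1125 ≡ 33 (mod 84).
So φ(0) = φ(14) while 0 ≠ 14, thus φ is not injective, hence not bijective.
Since φ is not bijective, we find the least positive k with φ(k) = φ(0): this means 78k ≡ 0 (mod 84), i.e. 84 ∣ 78k. Since gcd(78, 84) = 6, dividing through by 6 this holds exactly when 14 ∣ 13k, and as gcd(13, 14) = 1, exactly when 14 ∣ k.
The smallest positive such k is 14.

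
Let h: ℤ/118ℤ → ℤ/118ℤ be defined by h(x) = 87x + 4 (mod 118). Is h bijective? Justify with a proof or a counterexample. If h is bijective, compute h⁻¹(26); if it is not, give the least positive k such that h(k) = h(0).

64

If h(u) = h(v), then 87u ≡ 87v (mod 118). Because gcd(87, 118) = 1, we may cancel 87 to get u ≡ v (mod 118).
We now compute 87⁻¹ mod 118 explicitly. Euclid's algorithm: 118 = 1·87 + 31, 87 = 2·31 + 25, 31 = 1·25 + 6, 25 = 4·6 + 1; back-substituting gives 1 = 19·87 − 14·118, so 87⁻¹ ≡ 19 (mod 118).
For any y ∈ ℤ/118ℤ, x = 19(y − 4) mod 118 satisfies h(x) = 87·19(y − 4) + 4 ≡ y (since 87·19 ≡ 1 mod 118). So every y has a preimage.
Hence h is bijective.
Since h is bijective, we compute h⁻¹(26): solve 87x + 4 ≡ 26 (mod 118), i.e. 87x ≡ 22 (mod 118).
Multiplying by 87⁻¹ = 19 gives x ≡ 19·22 = 418 = 3·118 + 64 ≡ 64 (mod 118).
Check: h(64) = 87·64 + 4 = 5572 = 47·118 + 26 ≡ 26 (mod 118).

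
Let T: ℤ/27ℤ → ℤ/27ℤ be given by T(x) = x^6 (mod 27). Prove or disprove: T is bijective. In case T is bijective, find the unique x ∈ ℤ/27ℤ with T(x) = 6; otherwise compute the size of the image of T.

4

T(0) = 0^6 = 0.
T(3): Repeated squaring mod 27: 3^1 ≡ 3, 3^2 ≡ 3² = 9, 3^4 ≡ 9² = 81 ≡ 0. Since 6 = 4 + 2, 3^6 ≡ 0·9: 0·9 = 0. So 3^6 ≡ 0 (mod 27).
So T(0) = T(3) = 0 while 0 ≠ 3, so T is not injective, hence not bijective.
Since T is not bijective, we determine |image(T)|. Computing x^6 mod 27 for each x (by repeated squaring, reducing mod 27 at every step), the values T(0), T(1), …, T(26) are: 0, 1, 10, 0, 19, 19, 0, 10, 1, 0, 1, 10, 0, 19, 19, 0, 10, 1, 0, 1, 10, 0, 19, 19, 0, 10, 1.
The distinct values are {0, 1, 10, 19}; there are 4 of them.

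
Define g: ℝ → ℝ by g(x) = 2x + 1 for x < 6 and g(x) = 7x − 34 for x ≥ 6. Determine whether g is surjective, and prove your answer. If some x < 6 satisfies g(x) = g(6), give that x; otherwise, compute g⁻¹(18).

Both pieces are strictly increasing (slopes 2 and 7), so each is injective on its own interval.
The left piece maps (−∞, 6) onto (−∞, 13); the right piece maps [6, ∞) onto [8, ∞).
The union (−∞, 13) ∪ [8, ∞) covers ℝ, so g is surjective.
For the follow-up: the images overlap, so an x < 6 with g(x) = g(6) exists. g(6) = 8; solving 2x + 1 = 8 for x < 6 gives x = (8 − 1)/2 = 7/2.

7/2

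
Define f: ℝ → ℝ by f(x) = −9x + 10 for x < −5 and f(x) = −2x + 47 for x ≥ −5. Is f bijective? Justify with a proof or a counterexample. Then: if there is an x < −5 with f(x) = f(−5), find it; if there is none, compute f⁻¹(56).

-47/9

Both pieces are strictly decreasing (slopes −9 and −2), so each is injective on its own interval.
The left piece maps (−∞, −5) onto (55, ∞); the right piece maps [−5, ∞) onto (−∞, 57].
These images overlap. In particular f(−5) = 57 (right piece), and solving −9x + 10 = 57 on the left piece gives x = −47/9 < −5.
So f(−47/9) = f(−5) with −47/9 ≠ −5, and f is not injective, hence not bijective. This x = −47/9 is the requested value below −5.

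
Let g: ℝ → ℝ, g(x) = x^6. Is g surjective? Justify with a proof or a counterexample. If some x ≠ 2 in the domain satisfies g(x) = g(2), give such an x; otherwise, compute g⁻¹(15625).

-2

Since 6 is even, x^6 ≥ 0 for all x ∈ ℝ, so −1 ∈ ℝ has no preimage. So g is not surjective.
For the follow-up, such an x exists: taking x = −2 ∈ ℝ gives g(−2) = 64 = g(2) with −2 ≠ 2.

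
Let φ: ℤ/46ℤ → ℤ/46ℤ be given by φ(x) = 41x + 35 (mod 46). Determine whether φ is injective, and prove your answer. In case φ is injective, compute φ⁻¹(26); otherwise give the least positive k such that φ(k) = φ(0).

11

If φ(a) = φ(b), then 41a ≡ 41b (mod 46). Because gcd(41, 46) = 1, we may cancel 41 to get a ≡ b (mod 46).
So φ is injective.
We now compute 41⁻¹ mod 46 explicitly. Euclid's algorithm: 46 = 1·41 + 5, 41 = 8·5 + 1; back-substituting gives 1 = 9·41 − 8·46, so 41⁻¹ ≡ 9 (mod 46).
Since φ is injective, we find φ⁻¹(26): we need 41x ≡ 26 − 35 ≡ 37 (mod 46). Using 41⁻¹ = 9: x ≡ 9·37 = 333 = 7·46 + 11, so x = 11.
Check: φ(11) = 41·11 + 35 = 486 = 10·46 + 26 ≡ 26 (mod 46).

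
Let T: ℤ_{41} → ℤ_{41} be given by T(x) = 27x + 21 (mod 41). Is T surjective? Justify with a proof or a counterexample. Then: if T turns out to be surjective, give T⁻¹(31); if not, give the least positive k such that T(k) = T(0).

By definition, surjectivity means every element of the codomain has a preimage under T.
Since gcd(27, 41) = 1, 27 is invertible modulo 41. Euclid's algorithm: 41 = 1·27 + 14, 27 = 1·14 + 13, 14 = 1·13 + 1; back-substituting gives 1 = 38·27 − 25·41, so 27⁻¹ ≡ 38 (mod 41).
Then y ↦ 38(y − 21) is a two-sided inverse to T, so every y ∈ ℤ_{41} has a preimage.
Therefore T is surjective.
Since T is surjective, we compute T⁻¹(31): solve 27x + 21 ≡ 31 (mod 41), i.e. 27x ≡ 10 (mod 41).
Multiplying by 27⁻¹ = 38 gives x ≡ 38·10 = 380 = 9·41 + 11 ≡ 11 (mod 41).
Check: T(11) = 27·11 + 21 = 318 = 7·41 + 31 ≡ 31 (mod 41).

11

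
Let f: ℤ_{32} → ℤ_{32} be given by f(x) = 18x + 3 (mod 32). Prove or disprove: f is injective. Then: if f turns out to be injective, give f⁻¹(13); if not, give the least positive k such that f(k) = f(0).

16

We have gcd(18, 32) = 2 > 1. Taking a = 0 and b = 16: f(0) = 3 and f(16) = 18·16 + 3 = 291 ≡ 3 (mod 32).
So f(0) = f(16) while 0 ≠ 16, hence f is not injective.
Since f is not injective, we find the least positive k with f(k) = f(0): this means 18k ≡ 0 (mod 32), i.e. 32 ∣ 18k. Since gcd(18, 32) = 2, dividing through by 2 this holds exactly when 16 ∣ 9k, and as gcd(9, 16) = 1, exactly when 16 ∣ k.
The smallest positive such k is 16.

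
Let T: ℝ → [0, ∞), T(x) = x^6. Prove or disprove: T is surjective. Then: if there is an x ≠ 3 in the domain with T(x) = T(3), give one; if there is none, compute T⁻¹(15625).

For any y ∈ [0, ∞), x = y^{1/6} ∈ ℝ satisfies x^6 = y, so T is surjective.
For the follow-up, such an x exists: taking x = −3 ∈ ℝ gives T(−3) = 729 = T(3) with −3 ≠ 3.

-3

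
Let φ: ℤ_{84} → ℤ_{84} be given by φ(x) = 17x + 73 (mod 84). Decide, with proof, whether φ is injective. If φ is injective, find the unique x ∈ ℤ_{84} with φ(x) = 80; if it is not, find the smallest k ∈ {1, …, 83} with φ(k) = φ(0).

35

Recall: φ is injective if φ(x_1) = φ(x_2) implies x_1 = x_2.
Suppose φ(x_1) = φ(x_2) in ℤ_{84}. Then 17x_1 + 73 ≡ 17x_2 + 73 (mod 84), thus 17(x_1 − x_2) ≡ 0 (mod 84).
Since gcd(17, 84) = 1, 17 is invertible modulo 84, hence x_1 − x_2 ≡ 0 (mod 84), i.e. x_1 = x_2.
Thus φ is injective.
We now compute 17⁻¹ mod 84 explicitly. Euclid's algorithm: 84 = 4·17 + 16, 17 = 1·16 + 1; back-substituting gives 1 = 5·17 − 1·84, so 17⁻¹ ≡ 5 (mod 84).
Since φ is injective, we find φ⁻¹(80): we need 17x ≡ 80 − 73 ≡ 7 (mod 84). Using 17⁻¹ = 5: x ≡ 5·7 = 35, so x = 35.
Check: φ(35) = 17·35 + 73 = 668 = 7·84 + 80 ≡ 80 (mod 84).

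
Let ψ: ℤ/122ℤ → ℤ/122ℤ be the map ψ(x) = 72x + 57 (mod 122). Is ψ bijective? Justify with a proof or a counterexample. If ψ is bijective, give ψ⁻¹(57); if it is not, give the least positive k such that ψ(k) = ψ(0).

Recall that ψ is injective when ψ(x_1) = ψ(x_2) forces x_1 = x_2.
We have gcd(72, 122) = 2 > 1. Taking x_1 = 0 and x_2 = 61: ψ(0) = 57 and ψ(61) = 72·61 + 57 = 4449 ≡ 57 (mod 122).
So ψ(0) = ψ(61) while 0 ≠ 61, hence ψ is not injective, hence not bijective.
Since ψ is not bijective, we find the least positive k with ψ(k) = ψ(0): this means 72k ≡ 0 (mod 122), i.e. 122 ∣ 72k. Since gcd(72, 122) = 2, dividing through by 2 this holds exactly when 61 ∣ 36k, and as gcd(36, 61) = 1, exactly when 61 ∣ k.
The smallest positive such k is 61.

61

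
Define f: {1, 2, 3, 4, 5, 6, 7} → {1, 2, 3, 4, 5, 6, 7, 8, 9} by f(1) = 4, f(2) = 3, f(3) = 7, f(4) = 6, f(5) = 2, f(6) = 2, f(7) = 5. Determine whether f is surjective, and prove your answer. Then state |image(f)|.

No element maps to 1, so f is not surjective.
The image of f is {2, 3, 4, 5, 6, 7}, which has 6 elements.

6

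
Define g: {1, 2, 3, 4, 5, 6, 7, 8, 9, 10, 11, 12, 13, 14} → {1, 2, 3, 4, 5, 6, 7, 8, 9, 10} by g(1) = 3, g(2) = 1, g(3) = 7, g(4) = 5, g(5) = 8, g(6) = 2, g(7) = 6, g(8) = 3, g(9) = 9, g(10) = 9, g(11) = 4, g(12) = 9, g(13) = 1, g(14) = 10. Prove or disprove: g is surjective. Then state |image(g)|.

Every element of the codomain has a preimage: 1 = g(2), 2 = g(6), 3 = g(1), 4 = g(11), 5 = g(4), 6 = g(7), 7 = g(3), 8 = g(5), 9 = g(9), 10 = g(14).
Therefore g is surjective.
The image of g is {1, 2, 3, 4, 5, 6, 7, 8, 9, 10}, which has 10 elements.

10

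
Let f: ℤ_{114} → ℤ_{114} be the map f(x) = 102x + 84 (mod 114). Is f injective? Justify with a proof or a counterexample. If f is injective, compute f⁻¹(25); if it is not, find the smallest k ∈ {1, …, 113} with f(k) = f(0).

19

We have gcd(102, 114) = 6 > 1. Taking x_1 = 0 and x_2 = 19: f(0) = 84 and f(19) = 102·19 + 84 = 2022 ≡ 84 (mod 114).
So f(0) = f(19) while 0 ≠ 19, thus f is not injective.
Since f is not injective, we find the least positive k with f(k) = f(0): this means 102k ≡ 0 (mod 114), i.e. 114 ∣ 102k. Since gcd(102, 114) = 6, dividing through by 6 this holds exactly when 19 ∣ 17k, and as gcd(17, 19) = 1, exactly when 19 ∣ k.
The smallest positive such k is 19.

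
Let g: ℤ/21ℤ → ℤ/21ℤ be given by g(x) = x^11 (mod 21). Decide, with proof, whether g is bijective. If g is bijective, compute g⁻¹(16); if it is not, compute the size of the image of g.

4

Computing x^11 mod 21 for each x (by repeated squaring, reducing mod 21 at every step), the values g(0), g(1), …, g(20) are: 0, 1, 11, 12, 16, 17, 6, 7, 8, 18, 19, 2, 3, 13, 14, 15, 4, 5, 9, 10, 20.
Every element of ℤ/21ℤ appears exactly once in this list, so g is a bijection, and in particular bijective.
Since g is bijective, we read off the preimage of 16 from the same table: g(4) = 16, so g⁻¹(16) = 4.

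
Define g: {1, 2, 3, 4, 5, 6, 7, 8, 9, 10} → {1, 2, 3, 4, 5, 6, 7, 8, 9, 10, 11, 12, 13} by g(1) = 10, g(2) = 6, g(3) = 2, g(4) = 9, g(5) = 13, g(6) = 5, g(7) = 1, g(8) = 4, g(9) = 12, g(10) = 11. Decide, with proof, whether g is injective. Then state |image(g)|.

10

The values g(1), …, g(10) are 10, 6, 2, 9, 13, 5, 1, 4, 12, 11 — all distinct.
So g(s) = g(t) only when s = t, and g is injective.
The image of g is {1, 2, 4, 5, 6, 9, 10, 11, 12, 13}, which has 10 elements.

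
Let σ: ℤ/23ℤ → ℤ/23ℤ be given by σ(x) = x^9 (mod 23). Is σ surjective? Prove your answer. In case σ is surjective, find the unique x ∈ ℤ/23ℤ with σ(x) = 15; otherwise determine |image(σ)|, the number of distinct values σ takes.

7

Since 23 is prime, the nonzero elements of ℤ/23ℤ form a cyclic group of order 22.
As gcd(9, 22) = 1, raising to the 9th power is a bijection on this group: if u^9 ≡ v^9 then (uv^{−1})^9 = 1, and the only element of order dividing gcd(9, 22) = 1 is 1, so u = v.
With σ(0) = 0 this makes σ injective on all of ℤ/23ℤ, hence bijective (finite equal-size domain and codomain). In particular σ is surjective.
Since σ is surjective, we find the preimage of 15. The inverse of x ↦ x^9 on (ℤ/23ℤ)^× is x ↦ x^5, because 9·5 = 45 = 2·22 + 1 ≡ 1 (mod 22) and x^{22} = 1 for x ≠ 0 (Fermat). So σ⁻¹(15) = 15^5 mod 23.
Repeated squaring mod 23: 15^1 ≡ 15, 15^2 ≡ 15² = 225 ≡ 18, 15^4 ≡ 18² = 324 ≡ 2. Since 5 = 4 + 1, 15^5 ≡ 2·15: 2·15 = 30 ≡ 7. So 15^5 ≡ 7 (mod 23).
Hence σ⁻¹(15) = 7.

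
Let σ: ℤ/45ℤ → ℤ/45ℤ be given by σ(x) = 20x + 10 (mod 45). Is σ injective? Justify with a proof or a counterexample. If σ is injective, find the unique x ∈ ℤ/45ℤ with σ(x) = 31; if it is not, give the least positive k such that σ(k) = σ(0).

9

We have gcd(20, 45) = 5 > 1. Taking s = 0 and t = 9: σ(0) = 10 and σ(9) = 20·9 + 10 = 190 ≡ 10 (mod 45).
So σ(0) = σ(9) while 0 ≠ 9, thus σ is not injective.
Since σ is not injective, we find the least positive k with σ(k) = σ(0): this means 20k ≡ 0 (mod 45), i.e. 45 ∣ 20k. Since gcd(20, 45) = 5, dividing through by 5 this holds exactly when 9 ∣ 4k, and as gcd(4, 9) = 1, exactly when 9 ∣ k.
The smallest positive such k is 9.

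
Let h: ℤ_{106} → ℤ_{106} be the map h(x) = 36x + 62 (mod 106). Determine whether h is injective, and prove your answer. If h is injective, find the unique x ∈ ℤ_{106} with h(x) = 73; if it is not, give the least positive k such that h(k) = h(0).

We have gcd(36, 106) = 2 > 1. Taking a = 0 and b = 53: h(0) = 62 and h(53) = 36·53 + 62 = 1970 ≡ 62 (mod 106).
So h(0) = h(53) while 0 ≠ 53, thus h is not injective.
Since h is not injective, we find the least positive k with h(k) = h(0): this means 36k ≡ 0 (mod 106), i.e. 106 ∣ 36k. Since gcd(36, 106) = 2, dividing through by 2 this holds exactly when 53 ∣ 18k, and as gcd(18, 53) = 1, exactly when 53 ∣ k.
The smallest positive such k is 53.

53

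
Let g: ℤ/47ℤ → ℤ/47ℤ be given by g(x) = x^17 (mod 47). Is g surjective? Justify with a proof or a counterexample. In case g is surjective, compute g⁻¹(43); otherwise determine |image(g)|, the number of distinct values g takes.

Since 47 is prime, the nonzero elements of ℤ/47ℤ form a cyclic group of order 46.
As gcd(17, 46) = 1, raising to the 17th power is a bijection on this group: if s^17 ≡ t^17 then (st^{−1})^17 = 1, and the only element of order dividing gcd(17, 46) = 1 is 1, so s = t.
With g(0) = 0 this makes g injective on all of ℤ/47ℤ, hence bijective (finite equal-size domain and codomain). In particular g is surjective.
Since g is surjective, we find the preimage of 43. The inverse of x ↦ x^17 on (ℤ/47ℤ)^× is x ↦ x^19, because 17·19 = 323 = 7·46 + 1 ≡ 1 (mod 46) and x^{46} = 1 for x ≠ 0 (Fermat). So g⁻¹(43) = 43^19 mod 47.
Repeated squaring mod 47: 43^1 ≡ 43, 43^2 ≡ 43² = 1849 ≡ 16, 43^4 ≡ 16² = 256 ≡ 21, 43^8 ≡ 21² = 441 ≡ 18, 43^16 ≡ 18² = 324 ≡ 42. Since 19 = 16 + 2 + 1, 43^19 ≡ 42·16·43: 42·16 = 672 ≡ 14, then 14·43 = 602 ≡ 38. So 43^19 ≡ 38 (mod 47).
Hence g⁻¹(43) = 38.

38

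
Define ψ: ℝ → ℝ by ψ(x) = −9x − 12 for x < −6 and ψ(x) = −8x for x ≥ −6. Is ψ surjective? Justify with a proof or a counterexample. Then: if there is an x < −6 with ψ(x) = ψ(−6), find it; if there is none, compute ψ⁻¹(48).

Both pieces are strictly decreasing (slopes −9 and −8), so each is injective on its own interval.
The left piece maps (−∞, −6) onto (42, ∞); the right piece maps [−6, ∞) onto (−∞, 48].
The union (42, ∞) ∪ (−∞, 48] covers ℝ, so ψ is surjective.
For the follow-up: the images overlap, so an x < −6 with ψ(x) = ψ(−6) exists. ψ(−6) = 48; solving −9x − 12 = 48 for x < −6 gives x = (48 + 12)/(−9) = −20/3.

-20/3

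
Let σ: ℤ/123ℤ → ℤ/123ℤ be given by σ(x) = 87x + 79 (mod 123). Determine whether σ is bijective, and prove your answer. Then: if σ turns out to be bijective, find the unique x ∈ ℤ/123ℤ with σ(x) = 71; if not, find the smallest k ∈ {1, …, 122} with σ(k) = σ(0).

41

We have gcd(87, 123) = 3 > 1. Taking x_1 = 0 and x_2 = 41: σ(0) = 79 and σ(41) = 87·41 + 79 = 3646 ≡ 79 (mod 123).
So σ(0) = σ(41) while 0 ≠ 41, therefore σ is not injective, hence not bijective.
Since σ is not bijective, we find the least positive k with σ(k) = σ(0): this means 87k ≡ 0 (mod 123), i.e. 123 ∣ 87k. Since gcd(87, 123) = 3, dividing through by 3 this holds exactly when 41 ∣ 29k, and as gcd(29, 41) = 1, exactly when 41 ∣ k.
The smallest positive such k is 41.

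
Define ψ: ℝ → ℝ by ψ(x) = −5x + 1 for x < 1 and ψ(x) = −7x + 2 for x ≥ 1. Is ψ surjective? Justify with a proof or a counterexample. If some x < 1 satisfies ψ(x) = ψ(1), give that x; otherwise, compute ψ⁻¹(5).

Both pieces are strictly decreasing (slopes −5 and −7), so each is injective on its own interval.
The left piece maps (−∞, 1) onto (−4, ∞); the right piece maps [1, ∞) onto (−∞, −5].
The union (−4, ∞) ∪ (−∞, −5] omits the interval between −4 and −5; in particular −4 has no preimage. So ψ is not surjective.
Because the two images are disjoint, no x < 1 has ψ(x) = ψ(1), so we compute ψ⁻¹(5): 5 lies in (−4, ∞), so solve −5x + 1 = 5: x = (5 − 1)/(−5) = −4/5.

-4/5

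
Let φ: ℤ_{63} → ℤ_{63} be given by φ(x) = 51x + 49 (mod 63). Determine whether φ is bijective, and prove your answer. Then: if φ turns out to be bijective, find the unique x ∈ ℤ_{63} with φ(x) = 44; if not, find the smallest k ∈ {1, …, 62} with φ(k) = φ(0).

We have gcd(51, 63) = 3 > 1. Taking s = 0 and t = 21: φ(0) = 49 and φ(21) = 51·21 + 49 = 1120 ≡ 49 (mod 63).
So φ(0) = φ(21) while 0 ≠ 21, so φ is not injective, hence not bijective.
Since φ is not bijective, we find the least positive k with φ(k) = φ(0): this means 51k ≡ 0 (mod 63), i.e. 63 ∣ 51k. Since gcd(51, 63) = 3, dividing through by 3 this holds exactly when 21 ∣ 17k, and as gcd(17, 21) = 1, exactly when 21 ∣ k.
The smallest positive such k is 21.

21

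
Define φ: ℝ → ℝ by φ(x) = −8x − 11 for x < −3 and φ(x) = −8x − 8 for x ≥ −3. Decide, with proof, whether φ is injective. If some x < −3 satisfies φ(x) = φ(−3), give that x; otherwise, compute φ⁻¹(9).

-27/8

Both pieces are strictly decreasing (slopes −8 and −8), so each is injective on its own interval.
The left piece maps (−∞, −3) onto (13, ∞); the right piece maps [−3, ∞) onto (−∞, 16].
These images overlap. In particular φ(−3) = 16 (right piece), and solving −8x − 11 = 16 on the left piece gives x = −27/8 < −3.
So φ(−27/8) = φ(−3) with −27/8 ≠ −3, and φ is not injective. This x = −27/8 is the requested value below −3.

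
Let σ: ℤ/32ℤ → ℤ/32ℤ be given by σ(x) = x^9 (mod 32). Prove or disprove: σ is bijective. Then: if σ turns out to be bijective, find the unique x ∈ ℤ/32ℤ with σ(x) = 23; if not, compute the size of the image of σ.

σ(0) = 0^9 = 0.
σ(2): Repeated squaring mod 32: 2^1 ≡ 2, 2^2 ≡ 2² = 4, 2^4 ≡ 4² = 16, 2^8 ≡ 16² = 256 ≡ 0. Since 9 = 8 + 1, 2^9 ≡ 0·2: 0·2 = 0. So 2^9 ≡ 0 (mod 32).
So σ(0) = σ(2) = 0 while 0 ≠ 2, hence σ is not injective, hence not bijective.
Since σ is not bijective, we determine |image(σ)|. Computing x^9 mod 32 for each x (by repeated squaring, reducing mod 32 at every step), the values σ(0), σ(1), …, σ(31) are: 0, 1, 0, 3, 0, 5, 0, 7, 0, 9, 0, 11, 0, 13, 0, 15, 0, 17, 0, 19, 0, 21, 0, 23, 0, 25, 0, 27, 0, 29, 0, 31.
The distinct values are {0, 1, 3, 5, 7, 9, 11, 13, 15, 17, 19, 21, 23, 25, 27, 29, 31}; there are 17 of them.

17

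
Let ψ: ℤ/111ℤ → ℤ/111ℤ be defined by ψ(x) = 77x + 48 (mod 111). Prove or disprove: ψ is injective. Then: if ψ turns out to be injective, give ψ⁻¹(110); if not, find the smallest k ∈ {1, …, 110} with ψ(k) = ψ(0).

If ψ(u) = ψ(v), then 77u ≡ 77v (mod 111). Because gcd(77, 111) = 1, we may cancel 77 to get u ≡ v (mod 111).
Hence ψ is injective.
We now compute 77⁻¹ mod 111 explicitly. Euclid's algorithm: 111 = 1·77 + 34, 77 = 2·34 + 9, 34 = 3·9 + 7, 9 = 1·7 + 2, 7 = 3·2 + 1; back-substituting gives 1 = 62·77 − 43·111, so 77⁻¹ ≡ 62 (mod 111).
Since ψ is injective, we compute ψ⁻¹(110): solve 77x + 48 ≡ 110 (mod 111), i.e. 77x ≡ 62 (mod 111).
Multiplying by 77⁻¹ = 62 gives x ≡ 62·62 = 3844 = 34·111 + 70 ≡ 70 (mod 111).
Check: ψ(70) = 77·70 + 48 = 5438 = 48·111 + 110 ≡ 110 (mod 111).

70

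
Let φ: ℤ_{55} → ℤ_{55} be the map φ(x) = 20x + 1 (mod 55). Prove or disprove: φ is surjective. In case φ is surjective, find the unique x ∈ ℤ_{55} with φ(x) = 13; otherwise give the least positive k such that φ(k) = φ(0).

Since gcd(20, 55) = 5, we have 20x ≡ 0 (mod 5) for all x, so φ(x) ≡ 1 (mod 5).
But 0 ≢ 1 (mod 5), so 0 ∈ ℤ_{55} has no preimage. Thus φ is not surjective.
Since φ is not surjective, we find the least positive k with φ(k) = φ(0): this means 20k ≡ 0 (mod 55), i.e. 55 ∣ 20k. Since gcd(20, 55) = 5, dividing through by 5 this holds exactly when 11 ∣ 4k, and as gcd(4, 11) = 1, exactly when 11 ∣ k.
The smallest positive such k is 11.

11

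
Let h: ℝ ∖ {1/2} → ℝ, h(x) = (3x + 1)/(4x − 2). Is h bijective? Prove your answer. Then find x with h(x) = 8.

17/29

If h(x) = 3/4, cross-multiplying gives 4(3x + 1) = 3(4x − 2), which simplifies to 4 = −6 — false.  So 3/4 has no preimage and h is not surjective.
Therefore h is not bijective.
Solving h(x) = 8: cross-multiplying gives 3x + 1 = 8(4x − 2), which rearranges to −29x = −17, so x = 17/29.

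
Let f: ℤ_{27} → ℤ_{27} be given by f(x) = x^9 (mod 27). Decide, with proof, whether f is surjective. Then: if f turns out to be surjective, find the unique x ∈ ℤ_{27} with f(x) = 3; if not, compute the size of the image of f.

f(0) = 0^9 = 0.
f(3): Repeated squaring mod 27: 3^1 ≡ 3, 3^2 ≡ 3² = 9, 3^4 ≡ 9² = 81 ≡ 0, 3^8 ≡ 0² = 0. Since 9 = 8 + 1, 3^9 ≡ 0·3: 0·3 = 0. So 3^9 ≡ 0 (mod 27).
So f(0) = f(3) = 0 while 0 ≠ 3, so f is not injective.
A non-injective map from the 27-element set ℤ_{27} to itself takes at most 26 distinct values, so it cannot be surjective. Hence f is not surjective.
Since f is not surjective, we determine |image(f)|. Computing x^9 mod 27 for each x (by repeated squaring, reducing mod 27 at every step), the values f(0), f(1), …, f(26) are: 0, 1, 26, 0, 1, 26, 0, 1, 26, 0, 1, 26, 0, 1, 26, 0, 1, 26, 0, 1, 26, 0, 1, 26, 0, 1, 26.
The distinct values are {0, 1, 26}; there are 3 of them.

3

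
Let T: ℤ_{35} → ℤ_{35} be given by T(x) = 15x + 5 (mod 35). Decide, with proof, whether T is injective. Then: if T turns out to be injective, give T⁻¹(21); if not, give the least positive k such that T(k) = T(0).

7

We have gcd(15, 35) = 5 > 1. Taking x_1 = 0 and x_2 = 7: T(0) = 5 and T(7) = 15·7 + 5 = 110 ≡ 5 (mod 35).
So T(0) = T(7) while 0 ≠ 7, so T is not injective.
Since T is not injective, we find the least positive k with T(k) = T(0): this means 15k ≡ 0 (mod 35), i.e. 35 ∣ 15k. Since gcd(15, 35) = 5, dividing through by 5 this holds exactly when 7 ∣ 3k, and as gcd(3, 7) = 1, exactly when 7 ∣ k.
The smallest positive such k is 7.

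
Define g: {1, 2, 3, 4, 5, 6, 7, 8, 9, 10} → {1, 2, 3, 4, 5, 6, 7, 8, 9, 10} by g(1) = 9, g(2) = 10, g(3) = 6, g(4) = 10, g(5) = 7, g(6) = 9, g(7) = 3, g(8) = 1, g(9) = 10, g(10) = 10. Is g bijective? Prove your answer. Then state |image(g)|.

g(2) = 10 = g(4) with 2 ≠ 4, so g is not injective, hence not bijective.
The image of g is {1, 3, 6, 7, 9, 10}, which has 6 elements.

6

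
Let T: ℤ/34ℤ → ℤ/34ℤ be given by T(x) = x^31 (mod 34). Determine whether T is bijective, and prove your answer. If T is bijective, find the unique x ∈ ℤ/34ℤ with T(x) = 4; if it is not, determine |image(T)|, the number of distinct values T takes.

30

Computing x^31 mod 34 for each x (by repeated squaring, reducing mod 34 at every step), the values T(0), T(1), …, T(33) are: 0, 1, 26, 23, 30, 7, 20, 5, 32, 19, 12, 31, 10, 21, 28, 25, 16, 17, 18, 9, 6, 13, 24, 3, 22, 15, 2, 29, 14, 27, 4, 11, 8, 33.
Every element of ℤ/34ℤ appears exactly once in this list, so T is a bijection, and in particular bijective.
Since T is bijective, we read off the preimage of 4 from the same table: T(30) = 4, so T⁻¹(4) = 30.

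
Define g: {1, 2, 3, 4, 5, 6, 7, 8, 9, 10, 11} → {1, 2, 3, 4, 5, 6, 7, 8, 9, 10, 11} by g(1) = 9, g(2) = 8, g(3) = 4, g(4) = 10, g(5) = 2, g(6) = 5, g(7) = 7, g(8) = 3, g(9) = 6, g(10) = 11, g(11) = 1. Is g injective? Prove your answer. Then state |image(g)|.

The values g(1), …, g(11) are 9, 8, 4, 10, 2, 5, 7, 3, 6, 11, 1 — all distinct.
So g(u) = g(v) only when u = v, and g is injective.
The image of g is {1, 2, 3, 4, 5, 6, 7, 8, 9, 10, 11}, which has 11 elements.

11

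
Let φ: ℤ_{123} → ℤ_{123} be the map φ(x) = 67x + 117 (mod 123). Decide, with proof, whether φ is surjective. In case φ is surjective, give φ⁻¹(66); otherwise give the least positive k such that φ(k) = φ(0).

69

By definition, surjectivity means every element of the codomain has a preimage under φ.
Since gcd(67, 123) = 1, 67 is invertible modulo 123. Euclid's algorithm: 123 = 1·67 + 56, 67 = 1·56 + 11, 56 = 5·11 + 1; back-substituting gives 1 = 112·67 − 61·123, so 67⁻¹ ≡ 112 (mod 123).
For any y ∈ ℤ_{123}, x = 112(y − 117) mod 123 satisfies φ(x) = 67·112(y − 117) + 117 ≡ y (since 67·112 ≡ 1 mod 123). So every y has a preimage.
Thus φ is surjective.
Since φ is surjective, we compute φ⁻¹(66): solve 67x + 117 ≡ 66 (mod 123), i.e. 67x ≡ 72 (mod 123).
Multiplying by 67⁻¹ = 112 gives x ≡ 112·72 = 8064 = 65·123 + 69 ≡ 69 (mod 123).
Check: φ(69) = 67·69 + 117 = 4740 = 38·123 + 66 ≡ 66 (mod 123).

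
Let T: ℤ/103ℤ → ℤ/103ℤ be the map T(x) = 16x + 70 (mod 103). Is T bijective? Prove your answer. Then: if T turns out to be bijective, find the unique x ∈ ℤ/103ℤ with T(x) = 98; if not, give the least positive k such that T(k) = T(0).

79

Recall: T is injective when T(u) = T(v) forces u = v.
Suppose T(u) = T(v) in ℤ/103ℤ. Then 16u + 70 ≡ 16v + 70 (mod 103), thus 16(u − v) ≡ 0 (mod 103).
Since gcd(16, 103) = 1, 16 is invertible modulo 103, thus u − v ≡ 0 (mod 103), i.e. u = v.
We now compute 16⁻¹ mod 103 explicitly. Euclid's algorithm: 103 = 6·16 + 7, 16 = 2·7 + 2, 7 = 3·2 + 1; back-substituting gives 1 = 58·16 − 9·103, so 16⁻¹ ≡ 58 (mod 103).
For any y ∈ ℤ/103ℤ, x = 58(y − 70) mod 103 satisfies T(x) = 16·58(y − 70) + 70 ≡ y (since 16·58 ≡ 1 mod 103). So every y has a preimage.
Therefore T is bijective.
Since T is bijective, we find T⁻¹(98): we need 16x ≡ 98 − 70 ≡ 28 (mod 103). Using 16⁻¹ = 58: x ≡ 58·28 = 1624 = 15·103 + 79, so x = 79.
Check: T(79) = 16·79 + 70 = 1334 = 12·103 + 98 ≡ 98 (mod 103).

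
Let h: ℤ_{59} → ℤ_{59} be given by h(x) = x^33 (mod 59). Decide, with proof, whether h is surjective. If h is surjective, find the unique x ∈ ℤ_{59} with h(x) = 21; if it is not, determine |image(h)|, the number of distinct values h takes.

26

Since 59 is prime, the nonzero elements of ℤ_{59} form a cyclic group of order 58.
As gcd(33, 58) = 1, raising to the 33rd power is a bijection on this group: if x_1^33 ≡ x_2^33 then (x_1x_2^{−1})^33 = 1, and the only element of order dividing gcd(33, 58) = 1 is 1, so x_1 = x_2.
With h(0) = 0 this makes h injective on all of ℤ_{59}, hence bijective (finite equal-size domain and codomain). In particular h is surjective.
Since h is surjective, we find the preimage of 21. The inverse of x ↦ x^33 on (ℤ_{59})^× is x ↦ x^51, because 33·51 = 1683 = 29·58 + 1 ≡ 1 (mod 58) and x^{58} = 1 for x ≠ 0 (Fermat). So h⁻¹(21) = 21^51 mod 59.
Repeated squaring mod 59: 21^1 ≡ 21, 21^2 ≡ 21² = 441 ≡ 28, 21^4 ≡ 28² = 784 ≡ 17, 21^8 ≡ 17² = 289 ≡ 53, 21^16 ≡ 53² = 2809 ≡ 36, 21^32 ≡ 36² = 1296 ≡ 57. Since 51 = 32 + 16 + 2 + 1, 21^51 ≡ 57·36·28·21: 57·36 = 2052 ≡ 46, then 46·28 = 1288 ≡ 49, then 49·21 = 1029 ≡ 26. So 21^51 ≡ 26 (mod 59).
Hence h⁻¹(21) = 26.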